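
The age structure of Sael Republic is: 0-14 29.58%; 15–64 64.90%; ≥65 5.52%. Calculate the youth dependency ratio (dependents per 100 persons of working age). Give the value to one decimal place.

Youth dependency ratio: 45.6

Youth dependency ratio = 29.58 / 64.90 × 100 = 45.6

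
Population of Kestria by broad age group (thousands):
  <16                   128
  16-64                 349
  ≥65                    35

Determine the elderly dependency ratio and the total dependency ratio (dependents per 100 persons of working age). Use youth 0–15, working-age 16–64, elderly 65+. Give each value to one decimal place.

Old-age dependency ratio: 10.0
Total dependency ratio: 46.7

Old-age dependency ratio = 35 / 349 × 100 = 10.0
Total dependency ratio = (128 + 35) / 349 × 100 = 163 / 349 × 100 = 46.7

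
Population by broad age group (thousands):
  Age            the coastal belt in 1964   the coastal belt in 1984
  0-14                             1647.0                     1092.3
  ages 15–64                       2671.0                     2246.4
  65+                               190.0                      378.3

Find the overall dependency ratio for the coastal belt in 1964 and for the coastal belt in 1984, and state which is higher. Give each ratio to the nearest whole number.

the coastal belt in 1964: (1647.0 + 190.0) / 2671.0 × 100 = 1837.0 / 2671.0 × 100 = 69
the coastal belt in 1984: (1092.3 + 378.3) / 2246.4 × 100 = 1470.6 / 2246.4 × 100 = 65

the coastal belt in 1964: 69
the coastal belt in 1984: 65
Higher: the coastal belt in 1964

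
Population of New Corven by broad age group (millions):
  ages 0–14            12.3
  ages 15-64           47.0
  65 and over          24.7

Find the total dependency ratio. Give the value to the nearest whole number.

Total dependency ratio = (12.3 + 24.7) / 47.0 × 100 = 37.0 / 47.0 × 100 = 79

Total dependency ratio: 79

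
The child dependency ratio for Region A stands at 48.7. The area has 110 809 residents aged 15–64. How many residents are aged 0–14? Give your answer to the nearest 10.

Aged 0–14: 53 960

Youth dependency ratio = youth / working-age × 100
48.7 = Y / 110 809 × 100
⇒ 53 960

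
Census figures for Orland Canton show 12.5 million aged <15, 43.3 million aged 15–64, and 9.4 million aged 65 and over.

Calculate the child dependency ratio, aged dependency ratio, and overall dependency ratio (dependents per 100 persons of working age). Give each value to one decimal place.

Youth dependency ratio = 12.5 / 43.3 × 100 = 28.9
Old-age dependency ratio = 9.4 / 43.3 × 100 = 21.7
Total dependency ratio = (12.5 + 9.4) / 43.3 × 100 = 21.9 / 43.3 × 100 = 50.6

Youth dependency ratio: 28.9
Old-age dependency ratio: 21.7
Total dependency ratio: 50.6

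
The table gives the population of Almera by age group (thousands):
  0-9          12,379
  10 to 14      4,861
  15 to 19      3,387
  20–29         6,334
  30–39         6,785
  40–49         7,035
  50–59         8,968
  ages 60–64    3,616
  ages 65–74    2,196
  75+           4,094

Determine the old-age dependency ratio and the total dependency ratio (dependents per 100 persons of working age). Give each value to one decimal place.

0–14: 12,379 + 4,861 = 17,240
15–64: 3,387 + 6,334 + 6,785 + 7,035 + 8,968 + 3,616 = 36,125
65+: 2,196 + 4,094 = 6,290
Old-age dependency ratio = 6,290 / 36,125 × 100 = 17.4
Total dependency ratio = (17,240 + 6,290) / 36,125 × 100 = 23,530 / 36,125 × 100 = 65.1

Old-age dependency ratio: 17.4
Total dependency ratio: 65.1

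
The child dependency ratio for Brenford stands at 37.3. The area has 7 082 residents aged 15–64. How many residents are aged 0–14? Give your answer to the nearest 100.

Aged 0–14: 2 600

Youth dependency ratio = youth / working-age × 100
37.3 = Y / 7 082 × 100
⇒ 2 600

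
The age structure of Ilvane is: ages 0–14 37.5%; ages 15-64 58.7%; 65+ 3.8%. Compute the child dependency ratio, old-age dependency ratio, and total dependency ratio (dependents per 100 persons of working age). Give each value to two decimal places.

Youth dependency ratio: 63.88
Old-age dependency ratio: 6.47
Total dependency ratio: 70.36

Youth dependency ratio = 37.5 / 58.7 × 100 = 63.88
Old-age dependency ratio = 3.8 / 58.7 × 100 = 6.47
Total dependency ratio = (37.5 + 3.8) / 58.7 × 100 = 41.3 / 58.7 × 100 = 70.36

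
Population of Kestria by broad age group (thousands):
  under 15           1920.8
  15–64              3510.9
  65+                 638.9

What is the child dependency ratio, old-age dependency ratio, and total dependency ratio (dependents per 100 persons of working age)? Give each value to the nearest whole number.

Youth dependency ratio = 1920.8 / 3510.9 × 100 = 55
Old-age dependency ratio = 638.9 / 3510.9 × 100 = 18
Total dependency ratio = (1920.8 + 638.9) / 3510.9 × 100 = 2559.7 / 3510.9 × 100 = 73

Youth dependency ratio: 55
Old-age dependency ratio: 18
Total dependency ratio: 73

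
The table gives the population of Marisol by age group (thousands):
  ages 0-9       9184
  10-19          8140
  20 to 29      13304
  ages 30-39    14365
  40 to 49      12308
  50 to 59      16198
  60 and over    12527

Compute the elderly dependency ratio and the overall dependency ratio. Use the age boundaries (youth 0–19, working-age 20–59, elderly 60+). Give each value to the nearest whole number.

Old-age dependency ratio: 22
Total dependency ratio: 53

0–19: 9184 + 8140 = 17324
20–59: 13304 + 14365 + 12308 + 16198 = 56175
60+: 12527
Old-age dependency ratio = 12527 / 56175 × 100 = 22
Total dependency ratio = (17324 + 12527) / 56175 × 100 = 29851 / 56175 × 100 = 53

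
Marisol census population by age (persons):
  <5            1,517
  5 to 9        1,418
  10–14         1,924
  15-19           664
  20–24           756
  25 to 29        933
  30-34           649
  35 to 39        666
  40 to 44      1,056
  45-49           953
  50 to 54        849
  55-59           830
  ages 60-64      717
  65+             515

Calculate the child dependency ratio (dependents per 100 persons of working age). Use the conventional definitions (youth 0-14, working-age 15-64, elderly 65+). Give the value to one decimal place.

0–14: 1,517 + 1,418 + 1,924 = 4,859
15–64: 664 + 756 + 933 + 649 + 666 + 1,056 + 953 + 849 + 830 + 717 = 8,073
65+: 515
Youth dependency ratio = 4,859 / 8,073 × 100 = 60.2

Youth dependency ratio: 60.2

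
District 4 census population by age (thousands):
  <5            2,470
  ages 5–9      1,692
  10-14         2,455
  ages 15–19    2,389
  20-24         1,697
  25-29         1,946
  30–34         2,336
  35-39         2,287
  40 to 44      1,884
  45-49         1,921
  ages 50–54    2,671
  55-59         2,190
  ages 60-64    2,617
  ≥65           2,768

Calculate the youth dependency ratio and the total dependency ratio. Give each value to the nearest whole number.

0–14: 2,470 + 1,692 + 2,455 = 6,617
15–64: 2,389 + 1,697 + 1,946 + 2,336 + 2,287 + 1,884 + 1,921 + 2,671 + 2,190 + 2,617 = 21,938
65+: 2,768
Youth dependency ratio = 6,617 / 21,938 × 100 = 30
Total dependency ratio = (6,617 + 2,768) / 21,938 × 100 = 9,385 / 21,938 × 100 = 43

Youth dependency ratio: 30
Total dependency ratio: 43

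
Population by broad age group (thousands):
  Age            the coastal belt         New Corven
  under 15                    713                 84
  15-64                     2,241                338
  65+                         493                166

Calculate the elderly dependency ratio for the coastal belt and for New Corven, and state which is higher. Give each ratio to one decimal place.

the coastal belt: 22.0
New Corven: 49.1
Higher: New Corven

the coastal belt: 493 / 2,241 × 100 = 22.0
New Corven: 166 / 338 × 100 = 49.1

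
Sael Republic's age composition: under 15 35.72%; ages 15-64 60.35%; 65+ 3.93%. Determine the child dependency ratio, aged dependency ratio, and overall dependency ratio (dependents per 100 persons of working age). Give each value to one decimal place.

Youth dependency ratio: 59.2
Old-age dependency ratio: 6.5
Total dependency ratio: 65.7

Youth dependency ratio = 35.72 / 60.35 × 100 = 59.2
Old-age dependency ratio = 3.93 / 60.35 × 100 = 6.5
Total dependency ratio = (35.72 + 3.93) / 60.35 × 100 = 39.65 / 60.35 × 100 = 65.7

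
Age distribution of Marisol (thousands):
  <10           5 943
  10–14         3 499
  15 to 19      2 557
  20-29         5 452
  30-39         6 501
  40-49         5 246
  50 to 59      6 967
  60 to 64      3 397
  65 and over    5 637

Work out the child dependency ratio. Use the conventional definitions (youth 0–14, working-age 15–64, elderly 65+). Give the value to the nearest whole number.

0–14: 5 943 + 3 499 = 9 442
15–64: 2 557 + 5 452 + 6 501 + 5 246 + 6 967 + 3 397 = 30 120
65+: 5 637
Youth dependency ratio = 9 442 / 30 120 × 100 = 31

Youth dependency ratio: 31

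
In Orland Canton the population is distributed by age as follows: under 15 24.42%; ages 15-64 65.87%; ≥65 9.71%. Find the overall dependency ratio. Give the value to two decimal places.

Total dependency ratio = (24.42 + 9.71) / 65.87 × 100 = 34.13 / 65.87 × 100 = 51.81

Total dependency ratio: 51.81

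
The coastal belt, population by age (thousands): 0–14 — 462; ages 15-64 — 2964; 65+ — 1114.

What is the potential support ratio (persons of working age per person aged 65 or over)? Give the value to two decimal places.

Potential support ratio: 2.66

Potential support ratio = 2964 / 1114 = 2.66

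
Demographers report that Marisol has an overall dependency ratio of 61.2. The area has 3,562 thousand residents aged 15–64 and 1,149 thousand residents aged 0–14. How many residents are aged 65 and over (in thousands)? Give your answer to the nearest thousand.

Total dependency ratio = (youth + elderly) / working-age × 100
61.2 = (1,149 + E) / 3,562 × 100
⇒ 1,031

Aged 65 and over: 1,031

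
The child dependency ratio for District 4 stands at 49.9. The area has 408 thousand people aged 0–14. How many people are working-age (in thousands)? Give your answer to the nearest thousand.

Youth dependency ratio = youth / working-age × 100
49.9 = 408 / W × 100
⇒ 818

Working-age: 818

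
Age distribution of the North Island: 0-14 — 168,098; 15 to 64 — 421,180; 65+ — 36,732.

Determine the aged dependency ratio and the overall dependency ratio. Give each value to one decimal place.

Old-age dependency ratio: 8.7
Total dependency ratio: 48.6

Old-age dependency ratio = 36,732 / 421,180 × 100 = 8.7
Total dependency ratio = (168,098 + 36,732) / 421,180 × 100 = 204,830 / 421,180 × 100 = 48.6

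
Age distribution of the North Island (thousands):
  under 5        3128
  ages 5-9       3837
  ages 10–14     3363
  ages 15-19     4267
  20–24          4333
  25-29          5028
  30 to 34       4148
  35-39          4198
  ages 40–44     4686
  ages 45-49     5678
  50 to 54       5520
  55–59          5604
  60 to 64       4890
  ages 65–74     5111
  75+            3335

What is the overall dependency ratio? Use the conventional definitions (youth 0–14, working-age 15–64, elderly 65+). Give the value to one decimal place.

Total dependency ratio: 38.8

0–14: 3128 + 3837 + 3363 = 10328
15–64: 4267 + 4333 + 5028 + 4148 + 4198 + 4686 + 5678 + 5520 + 5604 + 4890 = 48352
65+: 5111 + 3335 = 8446
Total dependency ratio = (10328 + 8446) / 48352 × 100 = 18774 / 48352 × 100 = 38.8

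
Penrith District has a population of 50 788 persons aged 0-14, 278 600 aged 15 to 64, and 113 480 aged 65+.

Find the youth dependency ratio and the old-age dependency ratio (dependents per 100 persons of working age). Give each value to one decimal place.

Youth dependency ratio: 18.2
Old-age dependency ratio: 40.7

Youth dependency ratio = 50 788 / 278 600 × 100 = 18.2
Old-age dependency ratio = 113 480 / 278 600 × 100 = 40.7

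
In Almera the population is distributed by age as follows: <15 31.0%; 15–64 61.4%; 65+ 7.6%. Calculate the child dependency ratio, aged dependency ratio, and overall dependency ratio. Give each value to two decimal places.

Youth dependency ratio: 50.49
Old-age dependency ratio: 12.38
Total dependency ratio: 62.87

Youth dependency ratio = 31.0 / 61.4 × 100 = 50.49
Old-age dependency ratio = 7.6 / 61.4 × 100 = 12.38
Total dependency ratio = (31.0 + 7.6) / 61.4 × 100 = 38.6 / 61.4 × 100 = 62.87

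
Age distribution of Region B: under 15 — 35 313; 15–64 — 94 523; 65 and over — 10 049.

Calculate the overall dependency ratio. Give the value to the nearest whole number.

Total dependency ratio = (35 313 + 10 049) / 94 523 × 100 = 45 362 / 94 523 × 100 = 48

Total dependency ratio: 48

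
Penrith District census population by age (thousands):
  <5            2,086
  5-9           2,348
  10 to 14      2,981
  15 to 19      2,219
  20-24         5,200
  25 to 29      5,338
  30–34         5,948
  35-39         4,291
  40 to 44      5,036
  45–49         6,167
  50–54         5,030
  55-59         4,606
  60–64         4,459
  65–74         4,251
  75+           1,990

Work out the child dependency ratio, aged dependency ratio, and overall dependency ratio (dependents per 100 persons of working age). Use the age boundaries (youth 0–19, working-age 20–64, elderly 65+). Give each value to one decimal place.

0–19: 2,086 + 2,348 + 2,981 + 2,219 = 9,634
20–64: 5,200 + 5,338 + 5,948 + 4,291 + 5,036 + 6,167 + 5,030 + 4,606 + 4,459 = 46,075
65+: 4,251 + 1,990 = 6,241
Youth dependency ratio = 9,634 / 46,075 × 100 = 20.9
Old-age dependency ratio = 6,241 / 46,075 × 100 = 13.5
Total dependency ratio = (9,634 + 6,241) / 46,075 × 100 = 15,875 / 46,075 × 100 = 34.5

Youth dependency ratio: 20.9
Old-age dependency ratio: 13.5
Total dependency ratio: 34.5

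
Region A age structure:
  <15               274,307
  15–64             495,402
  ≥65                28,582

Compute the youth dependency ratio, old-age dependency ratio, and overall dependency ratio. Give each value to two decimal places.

Youth dependency ratio = 274,307 / 495,402 × 100 = 55.37
Old-age dependency ratio = 28,582 / 495,402 × 100 = 5.77
Total dependency ratio = (274,307 + 28,582) / 495,402 × 100 = 302,889 / 495,402 × 100 = 61.14

Youth dependency ratio: 55.37
Old-age dependency ratio: 5.77
Total dependency ratio: 61.14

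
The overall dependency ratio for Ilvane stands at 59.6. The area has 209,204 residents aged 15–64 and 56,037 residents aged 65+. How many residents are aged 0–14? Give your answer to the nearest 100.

Aged 0–14: 68,600

Total dependency ratio = (youth + elderly) / working-age × 100
59.6 = (Y + 56,037) / 209,204 × 100
⇒ 68,600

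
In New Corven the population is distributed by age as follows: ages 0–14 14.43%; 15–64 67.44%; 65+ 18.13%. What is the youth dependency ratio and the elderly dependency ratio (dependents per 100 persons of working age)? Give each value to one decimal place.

Youth dependency ratio: 21.4
Old-age dependency ratio: 26.9

Youth dependency ratio = 14.43 / 67.44 × 100 = 21.4
Old-age dependency ratio = 18.13 / 67.44 × 100 = 26.9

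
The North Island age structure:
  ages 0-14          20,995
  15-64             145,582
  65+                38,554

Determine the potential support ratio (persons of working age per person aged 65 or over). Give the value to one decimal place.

Potential support ratio = 145,582 / 38,554 = 3.8

Potential support ratio: 3.8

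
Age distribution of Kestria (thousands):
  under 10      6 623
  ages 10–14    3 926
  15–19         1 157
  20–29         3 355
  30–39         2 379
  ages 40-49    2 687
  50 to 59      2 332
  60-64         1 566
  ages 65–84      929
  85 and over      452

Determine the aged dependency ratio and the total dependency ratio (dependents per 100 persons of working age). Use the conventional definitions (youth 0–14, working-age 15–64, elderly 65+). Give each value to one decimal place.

Old-age dependency ratio: 10.2
Total dependency ratio: 88.5

0–14: 6 623 + 3 926 = 10 549
15–64: 1 157 + 3 355 + 2 379 + 2 687 + 2 332 + 1 566 = 13 476
65+: 929 + 452 = 1 381
Old-age dependency ratio = 1 381 / 13 476 × 100 = 10.2
Total dependency ratio = (10 549 + 1 381) / 13 476 × 100 = 11 930 / 13 476 × 100 = 88.5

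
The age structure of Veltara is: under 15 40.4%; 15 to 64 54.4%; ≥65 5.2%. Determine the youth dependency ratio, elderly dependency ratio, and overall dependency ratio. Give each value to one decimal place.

Youth dependency ratio: 74.3
Old-age dependency ratio: 9.6
Total dependency ratio: 83.8

Youth dependency ratio = 40.4 / 54.4 × 100 = 74.3
Old-age dependency ratio = 5.2 / 54.4 × 100 = 9.6
Total dependency ratio = (40.4 + 5.2) / 54.4 × 100 = 45.6 / 54.4 × 100 = 83.8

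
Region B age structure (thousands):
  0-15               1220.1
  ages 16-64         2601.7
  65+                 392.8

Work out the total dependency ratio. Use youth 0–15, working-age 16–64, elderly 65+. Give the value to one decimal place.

Total dependency ratio: 62.0

Total dependency ratio = (1220.1 + 392.8) / 2601.7 × 100 = 1612.9 / 2601.7 × 100 = 62.0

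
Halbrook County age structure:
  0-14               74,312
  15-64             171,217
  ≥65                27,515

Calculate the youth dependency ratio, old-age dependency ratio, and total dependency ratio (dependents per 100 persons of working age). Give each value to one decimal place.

Youth dependency ratio: 43.4
Old-age dependency ratio: 16.1
Total dependency ratio: 59.5

Youth dependency ratio = 74,312 / 171,217 × 100 = 43.4
Old-age dependency ratio = 27,515 / 171,217 × 100 = 16.1
Total dependency ratio = (74,312 + 27,515) / 171,217 × 100 = 101,827 / 171,217 × 100 = 59.5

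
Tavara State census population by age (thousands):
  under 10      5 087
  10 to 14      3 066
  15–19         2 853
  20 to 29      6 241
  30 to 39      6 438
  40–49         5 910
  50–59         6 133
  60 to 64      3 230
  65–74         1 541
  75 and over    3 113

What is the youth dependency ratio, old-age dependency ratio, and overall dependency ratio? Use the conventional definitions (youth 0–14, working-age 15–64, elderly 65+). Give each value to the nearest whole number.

0–14: 5 087 + 3 066 = 8 153
15–64: 2 853 + 6 241 + 6 438 + 5 910 + 6 133 + 3 230 = 30 805
65+: 1 541 + 3 113 = 4 654
Youth dependency ratio = 8 153 / 30 805 × 100 = 26
Old-age dependency ratio = 4 654 / 30 805 × 100 = 15
Total dependency ratio = (8 153 + 4 654) / 30 805 × 100 = 12 807 / 30 805 × 100 = 42

Youth dependency ratio: 26
Old-age dependency ratio: 15
Total dependency ratio: 42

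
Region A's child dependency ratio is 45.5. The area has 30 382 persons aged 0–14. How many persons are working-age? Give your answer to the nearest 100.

Youth dependency ratio = youth / working-age × 100
45.5 = 30 382 / W × 100
⇒ 66 800

Working-age: 66 800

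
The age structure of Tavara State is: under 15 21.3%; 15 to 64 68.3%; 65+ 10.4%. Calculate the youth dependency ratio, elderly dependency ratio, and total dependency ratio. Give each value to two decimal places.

Youth dependency ratio: 31.19
Old-age dependency ratio: 15.23
Total dependency ratio: 46.41

Youth dependency ratio = 21.3 / 68.3 × 100 = 31.19
Old-age dependency ratio = 10.4 / 68.3 × 100 = 15.23
Total dependency ratio = (21.3 + 10.4) / 68.3 × 100 = 31.7 / 68.3 × 100 = 46.41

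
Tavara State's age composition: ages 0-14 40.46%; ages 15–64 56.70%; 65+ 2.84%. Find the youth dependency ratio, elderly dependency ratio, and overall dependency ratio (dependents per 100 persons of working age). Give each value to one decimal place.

Youth dependency ratio: 71.4
Old-age dependency ratio: 5.0
Total dependency ratio: 76.4

Youth dependency ratio = 40.46 / 56.70 × 100 = 71.4
Old-age dependency ratio = 2.84 / 56.70 × 100 = 5.0
Total dependency ratio = (40.46 + 2.84) / 56.70 × 100 = 43.30 / 56.70 × 100 = 76.4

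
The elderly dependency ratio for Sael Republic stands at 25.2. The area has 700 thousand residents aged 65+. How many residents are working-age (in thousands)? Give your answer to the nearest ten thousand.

Old-age dependency ratio = elderly / working-age × 100
25.2 = 700 / W × 100
⇒ 2780

Working-age: 2780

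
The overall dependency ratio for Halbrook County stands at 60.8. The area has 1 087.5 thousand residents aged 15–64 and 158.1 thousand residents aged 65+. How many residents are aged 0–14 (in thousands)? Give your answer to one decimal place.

Aged 0–14: 503.1

Total dependency ratio = (youth + elderly) / working-age × 100
60.8 = (Y + 158.1) / 1 087.5 × 100
⇒ 503.1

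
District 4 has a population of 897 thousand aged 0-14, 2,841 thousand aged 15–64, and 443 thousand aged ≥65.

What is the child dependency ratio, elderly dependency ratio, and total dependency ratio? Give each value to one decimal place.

Youth dependency ratio: 31.6
Old-age dependency ratio: 15.6
Total dependency ratio: 47.2

Youth dependency ratio = 897 / 2,841 × 100 = 31.6
Old-age dependency ratio = 443 / 2,841 × 100 = 15.6
Total dependency ratio = (897 + 443) / 2,841 × 100 = 1,340 / 2,841 × 100 = 47.2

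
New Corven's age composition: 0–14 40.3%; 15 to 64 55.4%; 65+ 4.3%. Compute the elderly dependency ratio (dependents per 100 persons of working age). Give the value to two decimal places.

Old-age dependency ratio: 7.76

Old-age dependency ratio = 4.3 / 55.4 × 100 = 7.76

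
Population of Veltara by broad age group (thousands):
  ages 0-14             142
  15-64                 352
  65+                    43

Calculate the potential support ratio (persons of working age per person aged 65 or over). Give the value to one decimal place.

Potential support ratio: 8.2

Potential support ratio = 352 / 43 = 8.2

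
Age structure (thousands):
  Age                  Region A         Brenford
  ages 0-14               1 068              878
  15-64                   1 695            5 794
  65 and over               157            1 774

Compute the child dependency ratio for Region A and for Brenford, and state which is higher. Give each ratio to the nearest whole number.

Region A: 63
Brenford: 15
Higher: Region A

Region A: 1 068 / 1 695 × 100 = 63
Brenford: 878 / 5 794 × 100 = 15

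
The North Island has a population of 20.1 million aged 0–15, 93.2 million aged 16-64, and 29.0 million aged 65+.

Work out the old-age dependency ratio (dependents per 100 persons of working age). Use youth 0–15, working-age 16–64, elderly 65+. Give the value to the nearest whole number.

Old-age dependency ratio: 31

Old-age dependency ratio = 29.0 / 93.2 × 100 = 31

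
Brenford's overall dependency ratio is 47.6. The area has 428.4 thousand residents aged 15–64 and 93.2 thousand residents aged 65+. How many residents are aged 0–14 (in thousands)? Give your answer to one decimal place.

Aged 0–14: 110.7

Total dependency ratio = (youth + elderly) / working-age × 100
47.6 = (Y + 93.2) / 428.4 × 100
⇒ 110.7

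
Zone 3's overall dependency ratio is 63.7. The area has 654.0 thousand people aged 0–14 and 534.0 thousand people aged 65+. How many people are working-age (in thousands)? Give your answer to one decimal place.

Total dependency ratio = (youth + elderly) / working-age × 100
63.7 = (654.0 + 534.0) / W × 100
⇒ 1 865.0

Working-age: 1 865.0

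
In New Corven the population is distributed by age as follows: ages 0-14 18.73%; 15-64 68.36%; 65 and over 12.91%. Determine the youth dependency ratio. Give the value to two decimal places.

Youth dependency ratio: 27.40

Youth dependency ratio = 18.73 / 68.36 × 100 = 27.40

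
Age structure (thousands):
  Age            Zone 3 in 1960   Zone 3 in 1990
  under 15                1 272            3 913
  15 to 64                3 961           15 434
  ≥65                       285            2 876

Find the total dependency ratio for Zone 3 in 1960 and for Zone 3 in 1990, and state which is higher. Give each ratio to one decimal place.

Zone 3 in 1960: 39.3
Zone 3 in 1990: 44.0
Higher: Zone 3 in 1990

Zone 3 in 1960: (1 272 + 285) / 3 961 × 100 = 1 557 / 3 961 × 100 = 39.3
Zone 3 in 1990: (3 913 + 2 876) / 15 434 × 100 = 6 789 / 15 434 × 100 = 44.0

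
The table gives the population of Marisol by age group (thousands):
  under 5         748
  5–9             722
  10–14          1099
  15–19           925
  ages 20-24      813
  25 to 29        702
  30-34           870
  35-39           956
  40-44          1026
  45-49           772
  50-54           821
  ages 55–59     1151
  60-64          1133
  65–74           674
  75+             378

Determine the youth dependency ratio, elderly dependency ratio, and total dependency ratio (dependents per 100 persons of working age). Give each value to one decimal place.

0–14: 748 + 722 + 1099 = 2569
15–64: 925 + 813 + 702 + 870 + 956 + 1026 + 772 + 821 + 1151 + 1133 = 9169
65+: 674 + 378 = 1052
Youth dependency ratio = 2569 / 9169 × 100 = 28.0
Old-age dependency ratio = 1052 / 9169 × 100 = 11.5
Total dependency ratio = (2569 + 1052) / 9169 × 100 = 3621 / 9169 × 100 = 39.5

Youth dependency ratio: 28.0
Old-age dependency ratio: 11.5
Total dependency ratio: 39.5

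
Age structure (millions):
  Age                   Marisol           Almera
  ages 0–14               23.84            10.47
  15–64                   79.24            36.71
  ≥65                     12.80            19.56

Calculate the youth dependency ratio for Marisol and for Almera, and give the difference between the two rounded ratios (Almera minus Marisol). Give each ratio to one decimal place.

Marisol: 23.84 / 79.24 × 100 = 30.1
Almera: 10.47 / 36.71 × 100 = 28.5

Marisol: 30.1
Almera: 28.5
Difference: -1.6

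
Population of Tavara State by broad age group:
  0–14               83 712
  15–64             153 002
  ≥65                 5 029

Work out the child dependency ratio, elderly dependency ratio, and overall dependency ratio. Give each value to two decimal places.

Youth dependency ratio: 54.71
Old-age dependency ratio: 3.29
Total dependency ratio: 58.00

Youth dependency ratio = 83 712 / 153 002 × 100 = 54.71
Old-age dependency ratio = 5 029 / 153 002 × 100 = 3.29
Total dependency ratio = (83 712 + 5 029) / 153 002 × 100 = 88 741 / 153 002 × 100 = 58.00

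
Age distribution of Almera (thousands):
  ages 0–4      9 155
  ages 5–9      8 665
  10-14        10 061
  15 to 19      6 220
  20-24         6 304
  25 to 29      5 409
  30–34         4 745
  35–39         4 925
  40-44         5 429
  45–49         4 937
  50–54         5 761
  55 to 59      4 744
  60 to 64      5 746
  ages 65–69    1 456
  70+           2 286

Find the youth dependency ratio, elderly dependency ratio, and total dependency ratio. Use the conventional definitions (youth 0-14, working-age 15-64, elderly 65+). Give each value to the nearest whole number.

0–14: 9 155 + 8 665 + 10 061 = 27 881
15–64: 6 220 + 6 304 + 5 409 + 4 745 + 4 925 + 5 429 + 4 937 + 5 761 + 4 744 + 5 746 = 54 220
65+: 1 456 + 2 286 = 3 742
Youth dependency ratio = 27 881 / 54 220 × 100 = 51
Old-age dependency ratio = 3 742 / 54 220 × 100 = 7
Total dependency ratio = (27 881 + 3 742) / 54 220 × 100 = 31 623 / 54 220 × 100 = 58

Youth dependency ratio: 51
Old-age dependency ratio: 7
Total dependency ratio: 58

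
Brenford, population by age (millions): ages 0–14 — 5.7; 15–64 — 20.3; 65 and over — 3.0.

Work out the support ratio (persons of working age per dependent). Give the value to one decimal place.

Support ratio = 20.3 / (5.7 + 3.0) = 20.3 / 8.7 = 2.3

Support ratio: 2.3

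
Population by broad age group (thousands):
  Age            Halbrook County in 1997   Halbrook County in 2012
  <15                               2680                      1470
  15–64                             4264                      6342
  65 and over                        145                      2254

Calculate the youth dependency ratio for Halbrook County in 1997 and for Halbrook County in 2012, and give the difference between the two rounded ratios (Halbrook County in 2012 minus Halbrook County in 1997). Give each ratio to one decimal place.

Halbrook County in 1997: 62.9
Halbrook County in 2012: 23.2
Difference: -39.7

Halbrook County in 1997: 2680 / 4264 × 100 = 62.9
Halbrook County in 2012: 1470 / 6342 × 100 = 23.2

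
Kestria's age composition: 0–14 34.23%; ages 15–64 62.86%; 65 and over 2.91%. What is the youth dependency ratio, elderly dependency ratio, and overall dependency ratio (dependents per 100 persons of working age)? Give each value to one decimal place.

Youth dependency ratio: 54.5
Old-age dependency ratio: 4.6
Total dependency ratio: 59.1

Youth dependency ratio = 34.23 / 62.86 × 100 = 54.5
Old-age dependency ratio = 2.91 / 62.86 × 100 = 4.6
Total dependency ratio = (34.23 + 2.91) / 62.86 × 100 = 37.14 / 62.86 × 100 = 59.1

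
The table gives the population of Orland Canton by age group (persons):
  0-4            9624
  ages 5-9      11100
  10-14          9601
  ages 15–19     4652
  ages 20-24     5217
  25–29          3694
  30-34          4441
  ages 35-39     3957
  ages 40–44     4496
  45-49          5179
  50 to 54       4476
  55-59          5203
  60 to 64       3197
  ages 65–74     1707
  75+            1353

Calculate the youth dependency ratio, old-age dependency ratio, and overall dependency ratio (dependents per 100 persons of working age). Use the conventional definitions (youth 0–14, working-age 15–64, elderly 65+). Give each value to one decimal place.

0–14: 9624 + 11100 + 9601 = 30325
15–64: 4652 + 5217 + 3694 + 4441 + 3957 + 4496 + 5179 + 4476 + 5203 + 3197 = 44512
65+: 1707 + 1353 = 3060
Youth dependency ratio = 30325 / 44512 × 100 = 68.1
Old-age dependency ratio = 3060 / 44512 × 100 = 6.9
Total dependency ratio = (30325 + 3060) / 44512 × 100 = 33385 / 44512 × 100 = 75.0

Youth dependency ratio: 68.1
Old-age dependency ratio: 6.9
Total dependency ratio: 75.0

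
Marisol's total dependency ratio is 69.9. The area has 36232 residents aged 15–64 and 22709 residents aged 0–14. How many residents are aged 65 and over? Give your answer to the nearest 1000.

Aged 65 and over: 3000

Total dependency ratio = (youth + elderly) / working-age × 100
69.9 = (22709 + E) / 36232 × 100
⇒ 3000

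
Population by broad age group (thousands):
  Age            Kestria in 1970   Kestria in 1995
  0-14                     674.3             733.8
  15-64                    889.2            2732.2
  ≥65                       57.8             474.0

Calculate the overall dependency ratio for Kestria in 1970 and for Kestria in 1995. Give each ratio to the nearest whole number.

Kestria in 1970: (674.3 + 57.8) / 889.2 × 100 = 732.1 / 889.2 × 100 = 82
Kestria in 1995: (733.8 + 474.0) / 2732.2 × 100 = 1207.8 / 2732.2 × 100 = 44

Kestria in 1970: 82
Kestria in 1995: 44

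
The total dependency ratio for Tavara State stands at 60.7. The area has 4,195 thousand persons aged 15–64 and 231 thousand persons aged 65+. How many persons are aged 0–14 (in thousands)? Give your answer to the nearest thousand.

Total dependency ratio = (youth + elderly) / working-age × 100
60.7 = (Y + 231) / 4,195 × 100
⇒ 2,315

Aged 0–14: 2,315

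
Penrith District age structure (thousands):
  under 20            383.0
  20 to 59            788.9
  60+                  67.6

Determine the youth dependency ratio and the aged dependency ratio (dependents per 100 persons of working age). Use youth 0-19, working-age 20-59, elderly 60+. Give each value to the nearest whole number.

Youth dependency ratio: 49
Old-age dependency ratio: 9

Youth dependency ratio = 383.0 / 788.9 × 100 = 49
Old-age dependency ratio = 67.6 / 788.9 × 100 = 9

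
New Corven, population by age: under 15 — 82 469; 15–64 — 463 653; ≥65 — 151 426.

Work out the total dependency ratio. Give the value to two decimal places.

Total dependency ratio = (82 469 + 151 426) / 463 653 × 100 = 233 895 / 463 653 × 100 = 50.45

Total dependency ratio: 50.45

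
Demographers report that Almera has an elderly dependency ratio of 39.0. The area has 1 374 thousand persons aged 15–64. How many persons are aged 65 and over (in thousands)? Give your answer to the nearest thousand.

Aged 65 and over: 536

Old-age dependency ratio = elderly / working-age × 100
39.0 = E / 1 374 × 100
⇒ 536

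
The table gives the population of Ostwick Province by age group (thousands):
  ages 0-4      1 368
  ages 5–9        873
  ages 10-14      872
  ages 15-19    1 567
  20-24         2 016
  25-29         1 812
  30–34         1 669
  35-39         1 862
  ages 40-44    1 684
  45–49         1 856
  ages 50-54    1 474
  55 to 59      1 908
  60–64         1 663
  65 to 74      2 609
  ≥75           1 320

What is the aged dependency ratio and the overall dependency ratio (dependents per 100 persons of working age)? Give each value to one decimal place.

0–14: 1 368 + 873 + 872 = 3 113
15–64: 1 567 + 2 016 + 1 812 + 1 669 + 1 862 + 1 684 + 1 856 + 1 474 + 1 908 + 1 663 = 17 511
65+: 2 609 + 1 320 = 3 929
Old-age dependency ratio = 3 929 / 17 511 × 100 = 22.4
Total dependency ratio = (3 113 + 3 929) / 17 511 × 100 = 7 042 / 17 511 × 100 = 40.2

Old-age dependency ratio: 22.4
Total dependency ratio: 40.2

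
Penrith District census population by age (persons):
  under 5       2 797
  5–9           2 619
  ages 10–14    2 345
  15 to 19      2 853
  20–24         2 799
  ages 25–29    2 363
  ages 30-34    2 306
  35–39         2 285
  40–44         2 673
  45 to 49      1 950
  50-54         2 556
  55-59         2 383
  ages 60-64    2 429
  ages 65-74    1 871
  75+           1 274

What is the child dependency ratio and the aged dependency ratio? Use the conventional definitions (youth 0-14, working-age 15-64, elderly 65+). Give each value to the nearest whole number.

0–14: 2 797 + 2 619 + 2 345 = 7 761
15–64: 2 853 + 2 799 + 2 363 + 2 306 + 2 285 + 2 673 + 1 950 + 2 556 + 2 383 + 2 429 = 24 597
65+: 1 871 + 1 274 = 3 145
Youth dependency ratio = 7 761 / 24 597 × 100 = 32
Old-age dependency ratio = 3 145 / 24 597 × 100 = 13

Youth dependency ratio: 32
Old-age dependency ratio: 13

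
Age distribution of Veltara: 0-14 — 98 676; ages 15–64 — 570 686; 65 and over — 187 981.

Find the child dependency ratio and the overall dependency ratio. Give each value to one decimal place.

Youth dependency ratio = 98 676 / 570 686 × 100 = 17.3
Total dependency ratio = (98 676 + 187 981) / 570 686 × 100 = 286 657 / 570 686 × 100 = 50.2

Youth dependency ratio: 17.3
Total dependency ratio: 50.2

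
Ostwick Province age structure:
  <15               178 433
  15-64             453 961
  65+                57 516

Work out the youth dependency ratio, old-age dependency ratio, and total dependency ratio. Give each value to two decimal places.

Youth dependency ratio: 39.31
Old-age dependency ratio: 12.67
Total dependency ratio: 51.98

Youth dependency ratio = 178 433 / 453 961 × 100 = 39.31
Old-age dependency ratio = 57 516 / 453 961 × 100 = 12.67
Total dependency ratio = (178 433 + 57 516) / 453 961 × 100 = 235 949 / 453 961 × 100 = 51.98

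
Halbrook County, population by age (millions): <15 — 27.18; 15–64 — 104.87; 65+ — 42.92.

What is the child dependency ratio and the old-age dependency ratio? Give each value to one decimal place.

Youth dependency ratio: 25.9
Old-age dependency ratio: 40.9

Youth dependency ratio = 27.18 / 104.87 × 100 = 25.9
Old-age dependency ratio = 42.92 / 104.87 × 100 = 40.9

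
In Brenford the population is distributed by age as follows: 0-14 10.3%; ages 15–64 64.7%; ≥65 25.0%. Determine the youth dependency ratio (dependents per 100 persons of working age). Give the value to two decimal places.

Youth dependency ratio = 10.3 / 64.7 × 100 = 15.92

Youth dependency ratio: 15.92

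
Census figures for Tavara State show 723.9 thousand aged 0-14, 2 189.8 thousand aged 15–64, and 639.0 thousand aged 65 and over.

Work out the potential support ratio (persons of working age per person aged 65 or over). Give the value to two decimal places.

Potential support ratio = 2 189.8 / 639.0 = 3.43

Potential support ratio: 3.43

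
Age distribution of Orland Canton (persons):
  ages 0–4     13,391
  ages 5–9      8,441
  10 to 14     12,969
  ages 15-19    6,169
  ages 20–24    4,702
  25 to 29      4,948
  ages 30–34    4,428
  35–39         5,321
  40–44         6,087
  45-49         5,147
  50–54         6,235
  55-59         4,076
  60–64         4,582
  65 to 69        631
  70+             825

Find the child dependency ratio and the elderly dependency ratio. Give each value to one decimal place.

Youth dependency ratio: 67.3
Old-age dependency ratio: 2.8

0–14: 13,391 + 8,441 + 12,969 = 34,801
15–64: 6,169 + 4,702 + 4,948 + 4,428 + 5,321 + 6,087 + 5,147 + 6,235 + 4,076 + 4,582 = 51,695
65+: 631 + 825 = 1,456
Youth dependency ratio = 34,801 / 51,695 × 100 = 67.3
Old-age dependency ratio = 1,456 / 51,695 × 100 = 2.8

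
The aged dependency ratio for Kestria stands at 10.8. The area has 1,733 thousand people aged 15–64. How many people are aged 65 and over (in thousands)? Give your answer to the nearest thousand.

Aged 65 and over: 187

Old-age dependency ratio = elderly / working-age × 100
10.8 = E / 1,733 × 100
⇒ 187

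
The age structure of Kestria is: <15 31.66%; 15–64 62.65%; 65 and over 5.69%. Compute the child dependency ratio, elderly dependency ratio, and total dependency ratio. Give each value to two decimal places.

Youth dependency ratio: 50.53
Old-age dependency ratio: 9.08
Total dependency ratio: 59.62

Youth dependency ratio = 31.66 / 62.65 × 100 = 50.53
Old-age dependency ratio = 5.69 / 62.65 × 100 = 9.08
Total dependency ratio = (31.66 + 5.69) / 62.65 × 100 = 37.35 / 62.65 × 100 = 59.62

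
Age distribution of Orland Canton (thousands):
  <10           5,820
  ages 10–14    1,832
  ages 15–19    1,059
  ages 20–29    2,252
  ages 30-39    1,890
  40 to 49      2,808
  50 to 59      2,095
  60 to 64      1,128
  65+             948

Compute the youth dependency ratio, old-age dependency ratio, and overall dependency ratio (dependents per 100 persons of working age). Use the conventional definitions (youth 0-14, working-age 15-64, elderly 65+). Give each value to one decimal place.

0–14: 5,820 + 1,832 = 7,652
15–64: 1,059 + 2,252 + 1,890 + 2,808 + 2,095 + 1,128 = 11,232
65+: 948
Youth dependency ratio = 7,652 / 11,232 × 100 = 68.1
Old-age dependency ratio = 948 / 11,232 × 100 = 8.4
Total dependency ratio = (7,652 + 948) / 11,232 × 100 = 8,600 / 11,232 × 100 = 76.6

Youth dependency ratio: 68.1
Old-age dependency ratio: 8.4
Total dependency ratio: 76.6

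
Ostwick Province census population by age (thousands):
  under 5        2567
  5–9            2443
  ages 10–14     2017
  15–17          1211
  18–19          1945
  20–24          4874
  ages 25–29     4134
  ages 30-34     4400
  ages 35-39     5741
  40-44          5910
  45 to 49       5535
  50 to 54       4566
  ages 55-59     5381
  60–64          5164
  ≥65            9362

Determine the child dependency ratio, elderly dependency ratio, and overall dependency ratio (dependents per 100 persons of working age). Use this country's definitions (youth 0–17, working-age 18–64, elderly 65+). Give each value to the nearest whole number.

Youth dependency ratio: 17
Old-age dependency ratio: 20
Total dependency ratio: 37

0–17: 2567 + 2443 + 2017 + 1211 = 8238
18–64: 1945 + 4874 + 4134 + 4400 + 5741 + 5910 + 5535 + 4566 + 5381 + 5164 = 47650
65+: 9362
Youth dependency ratio = 8238 / 47650 × 100 = 17
Old-age dependency ratio = 9362 / 47650 × 100 = 20
Total dependency ratio = (8238 + 9362) / 47650 × 100 = 17600 / 47650 × 100 = 37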